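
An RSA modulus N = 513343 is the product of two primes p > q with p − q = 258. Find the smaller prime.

Since p = q + 258, we have 513343 = q(q + 258), so q² + 258q − 513343 = 0.
Discriminant: 258² + 4·513343 = 66564 + 2053372 = 2119936; √2119936 = 1456.
q = (−258 + 1456)/2 = 599, and p = q + 258 = 857.
Check: 599 · 857 = 513343.

599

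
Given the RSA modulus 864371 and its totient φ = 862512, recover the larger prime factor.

φ(n) = (p−1)(q−1) = n − (p+q) + 1, so p + q = 864371 − 862512 + 1 = 1860.
p and q are the roots of t² − 1860t + 864371 = 0.
Discriminant: 1860² − 4·864371 = 3459600 − 3457484 = 2116; √2116 = 46.
q = (1860 − 46)/2 = 907, p = (1860 + 46)/2 = 953.
Check: 907 · 953 = 864371.

953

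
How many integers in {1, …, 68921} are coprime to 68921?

67240

Factor: 68921 = 41^3.
φ(68921) = 41^2·(41−1) = 67240.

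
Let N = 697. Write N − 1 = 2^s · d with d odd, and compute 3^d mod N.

96

697 − 1 = 696 = 2^3 · 87, so d = 87.
3^1 ≡ 3 (mod 697)
3^2 ≡ 3^2 = 9 ≡ 9 (mod 697)
3^4 ≡ 9^2 = 81 ≡ 81 (mod 697)
3^8 ≡ 81^2 = 6561 ≡ 288 (mod 697)
3^16 ≡ 288^2 = 82944 ≡ 1 (mod 697)
3^32 ≡ 1^2 = 1 ≡ 1 (mod 697)
3^64 ≡ 1^2 = 1 ≡ 1 (mod 697)
87 = 64 + 16 + 4 + 2 + 1 in binary powers of 2.
So 3^87 ≡ 1 · 1 · 81 · 9 · 3 ≡ 96 (mod 697).
Squaring chain: 96 → 155 → 327; never reaches −1, so base 3 is a Miller–Rabin witness that 697 is composite.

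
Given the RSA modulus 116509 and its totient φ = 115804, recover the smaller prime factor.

263

φ(n) = (p−1)(q−1) = n − (p+q) + 1, so p + q = 116509 − 115804 + 1 = 706.
p and q are the roots of t² − 706t + 116509 = 0.
Discriminant: 706² − 4·116509 = 498436 − 466036 = 32400; √32400 = 180.
q = (706 − 180)/2 = 263, p = (706 + 180)/2 = 443.
Check: 263 · 443 = 116509.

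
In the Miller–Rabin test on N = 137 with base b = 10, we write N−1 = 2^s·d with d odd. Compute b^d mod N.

10

137 − 1 = 136 = 2^3 · 17, so d = 17.
10^1 ≡ 10 (mod 137)
10^2 ≡ 10^2 = 100 ≡ 100 (mod 137)
10^4 ≡ 100^2 = 10000 ≡ 136 (mod 137)
10^8 ≡ 136^2 = 18496 ≡ 1 (mod 137)
10^16 ≡ 1^2 = 1 ≡ 1 (mod 137)
17 = 16 + 1 in binary powers of 2.
So 10^17 ≡ 1 · 10 ≡ 10 (mod 137).
Squaring chain: 10 → 100 → 136; reaches −1, so base 10 does not prove 137 composite.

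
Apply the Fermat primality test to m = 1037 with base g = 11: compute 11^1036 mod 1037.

489

11^1 ≡ 11 (mod 1037)
11^2 ≡ 11^2 = 121 ≡ 121 (mod 1037)
11^4 ≡ 121^2 = 14641 ≡ 123 (mod 1037)
11^8 ≡ 123^2 = 15129 ≡ 611 (mod 1037)
11^16 ≡ 611^2 = 373321 ≡ 1 (mod 1037)
11^32 ≡ 1^2 = 1 ≡ 1 (mod 1037)
11^64 ≡ 1^2 = 1 ≡ 1 (mod 1037)
11^128 ≡ 1^2 = 1 ≡ 1 (mod 1037)
11^256 ≡ 1^2 = 1 ≡ 1 (mod 1037)
11^512 ≡ 1^2 = 1 ≡ 1 (mod 1037)
11^1024 ≡ 1^2 = 1 ≡ 1 (mod 1037)
1036 = 1024 + 8 + 4 in binary powers of 2.
So 11^1036 ≡ 1 · 611 · 123 ≡ 489 (mod 1037).
Since 489 ≠ 1, base 11 is a Fermat witness: 1037 is composite.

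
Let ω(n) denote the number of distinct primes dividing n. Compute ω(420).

4

420 = 2^2 · 105
105 = 3 · 35
35 = 5 · 7
420 = 2^2 · 3 · 5 · 7, which has 4 distinct prime factors.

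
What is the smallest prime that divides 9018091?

59

9018091 is odd.
Digit sum 28, not divisible by 3.
Ends in 1: not divisible by 5.
7: 9018091 = 7·1288298 + 5
11: 9018091 = 11·819826 + 5
13: 9018091 = 13·693699 + 4
17: 9018091 = 17·530475 + 16
19: 9018091 = 19·474636 + 7
23: 9018091 = 23·392090 + 21
29: 9018091 = 29·310968 + 19
31: 9018091 = 31·290906 + 5
37: 9018091 = 37·243732 + 7
41: 9018091 = 41·219953 + 18
43: 9018091 = 43·209723 + 2
47: 9018091 = 47·191874 + 13
53: 9018091 = 53·170152 + 35
59: 9018091 = 59·152849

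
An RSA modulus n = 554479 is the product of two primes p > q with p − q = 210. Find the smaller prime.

647

Since p = q + 210, we have 554479 = q(q + 210), so q² + 210q − 554479 = 0.
Discriminant: 210² + 4·554479 = 44100 + 2217916 = 2262016; √2262016 = 1504.
q = (−210 + 1504)/2 = 647, and p = q + 210 = 857.
Check: 647 · 857 = 554479.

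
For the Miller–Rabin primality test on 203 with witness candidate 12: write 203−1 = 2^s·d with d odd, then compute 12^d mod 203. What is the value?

157

203 − 1 = 202 = 2^1 · 101, so d = 101.
12^1 ≡ 12 (mod 203)
12^2 ≡ 12^2 = 144 ≡ 144 (mod 203)
12^4 ≡ 144^2 = 20736 ≡ 30 (mod 203)
12^8 ≡ 30^2 = 900 ≡ 88 (mod 203)
12^16 ≡ 88^2 = 7744 ≡ 30 (mod 203)
12^32 ≡ 30^2 = 900 ≡ 88 (mod 203)
12^64 ≡ 88^2 = 7744 ≡ 30 (mod 203)
101 = 64 + 32 + 4 + 1 in binary powers of 2.
So 12^101 ≡ 30 · 88 · 30 · 12 ≡ 157 (mod 203).
Squaring chain: 157; never reaches −1, so base 12 is a Miller–Rabin witness that 203 is composite.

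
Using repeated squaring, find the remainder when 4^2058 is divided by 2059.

4^1 ≡ 4 (mod 2059)
4^2 ≡ 4^2 = 16 ≡ 16 (mod 2059)
4^4 ≡ 16^2 = 256 ≡ 256 (mod 2059)
4^8 ≡ 256^2 = 65536 ≡ 1707 (mod 2059)
4^16 ≡ 1707^2 = 2913849 ≡ 364 (mod 2059)
4^32 ≡ 364^2 = 132496 ≡ 720 (mod 2059)
4^64 ≡ 720^2 = 518400 ≡ 1591 (mod 2059)
4^128 ≡ 1591^2 = 2531281 ≡ 770 (mod 2059)
4^256 ≡ 770^2 = 592900 ≡ 1967 (mod 2059)
4^512 ≡ 1967^2 = 3869089 ≡ 228 (mod 2059)
4^1024 ≡ 228^2 = 51984 ≡ 509 (mod 2059)
4^2048 ≡ 509^2 = 259081 ≡ 1706 (mod 2059)
2058 = 2048 + 8 + 2 in binary powers of 2.
So 4^2058 ≡ 1706 · 1707 · 16 ≡ 1161 (mod 2059).
Since 1161 ≠ 1, base 4 is a Fermat witness: 2059 is composite.

1161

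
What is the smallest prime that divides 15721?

79

15721 is odd.
Digit sum 16, not divisible by 3.
Ends in 1: not divisible by 5.
7: 15721 = 7·2245 + 6
11: 15721 = 11·1429 + 2
13: 15721 = 13·1209 + 4
17: 15721 = 17·924 + 13
19: 15721 = 19·827 + 8
23: 15721 = 23·683 + 12
29: 15721 = 29·542 + 3
31: 15721 = 31·507 + 4
37: 15721 = 37·424 + 33
41: 15721 = 41·383 + 18
43: 15721 = 43·365 + 26
47: 15721 = 47·334 + 23
53: 15721 = 53·296 + 33
59: 15721 = 59·266 + 27
61: 15721 = 61·257 + 44
67: 15721 = 67·234 + 43
71: 15721 = 71·221 + 30
73: 15721 = 73·215 + 26
79: 15721 = 79·199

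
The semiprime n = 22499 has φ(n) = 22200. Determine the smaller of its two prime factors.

φ(n) = (p−1)(q−1) = n − (p+q) + 1, so p + q = 22499 − 22200 + 1 = 300.
p and q are the roots of t² − 300t + 22499 = 0.
Discriminant: 300² − 4·22499 = 90000 − 89996 = 4; √4 = 2.
q = (300 − 2)/2 = 149, p = (300 + 2)/2 = 151.
Check: 149 · 151 = 22499.

149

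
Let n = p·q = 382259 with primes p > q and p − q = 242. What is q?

Since p = q + 242, we have 382259 = q(q + 242), so q² + 242q − 382259 = 0.
Discriminant: 242² + 4·382259 = 58564 + 1529036 = 1587600; √1587600 = 1260.
q = (−242 + 1260)/2 = 509, and p = q + 242 = 751.
Check: 509 · 751 = 382259.

509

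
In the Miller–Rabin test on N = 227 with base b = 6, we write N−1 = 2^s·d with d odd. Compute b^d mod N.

227 − 1 = 226 = 2^1 · 113, so d = 113.
6^1 ≡ 6 (mod 227)
6^2 ≡ 6^2 = 36 ≡ 36 (mod 227)
6^4 ≡ 36^2 = 1296 ≡ 161 (mod 227)
6^8 ≡ 161^2 = 25921 ≡ 43 (mod 227)
6^16 ≡ 43^2 = 1849 ≡ 33 (mod 227)
6^32 ≡ 33^2 = 1089 ≡ 181 (mod 227)
6^64 ≡ 181^2 = 32761 ≡ 73 (mod 227)
113 = 64 + 32 + 16 + 1 in binary powers of 2.
So 6^113 ≡ 73 · 181 · 33 · 6 ≡ 226 (mod 227).
Since 6^d ≡ 226 (mod 227), base 6 does not prove 227 composite.

226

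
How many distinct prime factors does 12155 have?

4

12155 = 5 · 2431
2431 = 11 · 221
221 = 13 · 17
12155 = 5 · 11 · 13 · 17, which has 4 distinct prime factors.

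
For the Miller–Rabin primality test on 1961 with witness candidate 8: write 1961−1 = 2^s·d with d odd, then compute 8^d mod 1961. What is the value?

393

1961 − 1 = 1960 = 2^3 · 245, so d = 245.
8^1 ≡ 8 (mod 1961)
8^2 ≡ 8^2 = 64 ≡ 64 (mod 1961)
8^4 ≡ 64^2 = 4096 ≡ 174 (mod 1961)
8^8 ≡ 174^2 = 30276 ≡ 861 (mod 1961)
8^16 ≡ 861^2 = 741321 ≡ 63 (mod 1961)
8^32 ≡ 63^2 = 3969 ≡ 47 (mod 1961)
8^64 ≡ 47^2 = 2209 ≡ 248 (mod 1961)
8^128 ≡ 248^2 = 61504 ≡ 713 (mod 1961)
245 = 128 + 64 + 32 + 16 + 4 + 1 in binary powers of 2.
So 8^245 ≡ 713 · 248 · 47 · 63 · 174 · 8 ≡ 393 (mod 1961).
Squaring chain: 393 → 1491 → 1268; never reaches −1, so base 8 is a Miller–Rabin witness that 1961 is composite.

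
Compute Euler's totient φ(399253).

382800

Factor: 399253 = 59 · 67 · 101.
φ(399253) = (59−1) · (67−1) · (101−1) = 58 · 66 · 100 = 382800.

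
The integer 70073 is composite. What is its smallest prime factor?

79

70073 is odd.
Digit sum 17, not divisible by 3.
Ends in 3: not divisible by 5.
7: 70073 = 7·10010 + 3
11: 70073 = 11·6370 + 3
13: 70073 = 13·5390 + 3
17: 70073 = 17·4121 + 16
19: 70073 = 19·3688 + 1
23: 70073 = 23·3046 + 15
29: 70073 = 29·2416 + 9
31: 70073 = 31·2260 + 13
37: 70073 = 37·1893 + 32
41: 70073 = 41·1709 + 4
43: 70073 = 43·1629 + 26
47: 70073 = 47·1490 + 43
53: 70073 = 53·1322 + 7
59: 70073 = 59·1187 + 40
61: 70073 = 61·1148 + 45
67: 70073 = 67·1045 + 58
71: 70073 = 71·986 + 67
73: 70073 = 73·959 + 66
79: 70073 = 79·887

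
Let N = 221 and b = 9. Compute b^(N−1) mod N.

152

9^1 ≡ 9 (mod 221)
9^2 ≡ 9^2 = 81 ≡ 81 (mod 221)
9^4 ≡ 81^2 = 6561 ≡ 152 (mod 221)
9^8 ≡ 152^2 = 23104 ≡ 120 (mod 221)
9^16 ≡ 120^2 = 14400 ≡ 35 (mod 221)
9^32 ≡ 35^2 = 1225 ≡ 120 (mod 221)
9^64 ≡ 120^2 = 14400 ≡ 35 (mod 221)
9^128 ≡ 35^2 = 1225 ≡ 120 (mod 221)
220 = 128 + 64 + 16 + 8 + 4 in binary powers of 2.
So 9^220 ≡ 120 · 35 · 35 · 120 · 152 ≡ 152 (mod 221).
Since 152 ≠ 1, base 9 is a Fermat witness: 221 is composite.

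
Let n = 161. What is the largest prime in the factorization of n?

161 = 7 · 23
23 is prime.
So 161 = 7 · 23; the largest prime factor is 23.

23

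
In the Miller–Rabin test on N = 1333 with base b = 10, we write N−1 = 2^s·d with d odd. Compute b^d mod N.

907

1333 − 1 = 1332 = 2^2 · 333, so d = 333.
10^1 ≡ 10 (mod 1333)
10^2 ≡ 10^2 = 100 ≡ 100 (mod 1333)
10^4 ≡ 100^2 = 10000 ≡ 669 (mod 1333)
10^8 ≡ 669^2 = 447561 ≡ 1006 (mod 1333)
10^16 ≡ 1006^2 = 1012036 ≡ 289 (mod 1333)
10^32 ≡ 289^2 = 83521 ≡ 875 (mod 1333)
10^64 ≡ 875^2 = 765625 ≡ 483 (mod 1333)
10^128 ≡ 483^2 = 233289 ≡ 14 (mod 1333)
10^256 ≡ 14^2 = 196 ≡ 196 (mod 1333)
333 = 256 + 64 + 8 + 4 + 1 in binary powers of 2.
So 10^333 ≡ 196 · 483 · 1006 · 669 · 10 ≡ 907 (mod 1333).
Squaring chain: 907 → 188; never reaches −1, so base 10 is a Miller–Rabin witness that 1333 is composite.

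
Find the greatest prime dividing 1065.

71

1065 = 3 · 355
355 = 5 · 71
71 is prime.
So 1065 = 3 · 5 · 71; the largest prime factor is 71.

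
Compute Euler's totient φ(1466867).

1424160

Factor: 1466867 = 61 · 139 · 173.
φ(1466867) = (61−1) · (139−1) · (173−1) = 60 · 138 · 172 = 1424160.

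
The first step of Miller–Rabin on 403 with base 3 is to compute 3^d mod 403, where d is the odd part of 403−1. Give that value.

403 − 1 = 402 = 2^1 · 201, so d = 201.
3^1 ≡ 3 (mod 403)
3^2 ≡ 3^2 = 9 ≡ 9 (mod 403)
3^4 ≡ 9^2 = 81 ≡ 81 (mod 403)
3^8 ≡ 81^2 = 6561 ≡ 113 (mod 403)
3^16 ≡ 113^2 = 12769 ≡ 276 (mod 403)
3^32 ≡ 276^2 = 76176 ≡ 9 (mod 403)
3^64 ≡ 9^2 = 81 ≡ 81 (mod 403)
3^128 ≡ 81^2 = 6561 ≡ 113 (mod 403)
201 = 128 + 64 + 8 + 1 in binary powers of 2.
So 3^201 ≡ 113 · 81 · 113 · 3 ≡ 170 (mod 403).
Squaring chain: 170; never reaches −1, so base 3 is a Miller–Rabin witness that 403 is composite.

170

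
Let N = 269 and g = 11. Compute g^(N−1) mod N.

11^1 ≡ 11 (mod 269)
11^2 ≡ 11^2 = 121 ≡ 121 (mod 269)
11^4 ≡ 121^2 = 14641 ≡ 115 (mod 269)
11^8 ≡ 115^2 = 13225 ≡ 44 (mod 269)
11^16 ≡ 44^2 = 1936 ≡ 53 (mod 269)
11^32 ≡ 53^2 = 2809 ≡ 119 (mod 269)
11^64 ≡ 119^2 = 14161 ≡ 173 (mod 269)
11^128 ≡ 173^2 = 29929 ≡ 70 (mod 269)
11^256 ≡ 70^2 = 4900 ≡ 58 (mod 269)
268 = 256 + 8 + 4 in binary powers of 2.
So 11^268 ≡ 58 · 44 · 115 ≡ 1 (mod 269).
Since the result is 1, base 11 gives no evidence that 269 is composite.

1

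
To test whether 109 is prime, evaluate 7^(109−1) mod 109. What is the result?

1

7^1 ≡ 7 (mod 109)
7^2 ≡ 7^2 = 49 ≡ 49 (mod 109)
7^4 ≡ 49^2 = 2401 ≡ 3 (mod 109)
7^8 ≡ 3^2 = 9 ≡ 9 (mod 109)
7^16 ≡ 9^2 = 81 ≡ 81 (mod 109)
7^32 ≡ 81^2 = 6561 ≡ 21 (mod 109)
7^64 ≡ 21^2 = 441 ≡ 5 (mod 109)
108 = 64 + 32 + 8 + 4 in binary powers of 2.
So 7^108 ≡ 5 · 21 · 9 · 3 ≡ 1 (mod 109).
Since the result is 1, base 7 gives no evidence that 109 is composite.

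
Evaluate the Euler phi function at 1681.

Factor: 1681 = 41^2.
φ(1681) = 41^1·(41−1) = 1640.

1640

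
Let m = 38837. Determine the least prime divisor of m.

38837 is odd.
Digit sum 29, not divisible by 3.
Ends in 7: not divisible by 5.
7: 38837 = 7·5548 + 1
11: 38837 = 11·3530 + 7
13: 38837 = 13·2987 + 6
17: 38837 = 17·2284 + 9
19: 38837 = 19·2044 + 1
23: 38837 = 23·1688 + 13
29: 38837 = 29·1339 + 6
31: 38837 = 31·1252 + 25
37: 38837 = 37·1049 + 24
41: 38837 = 41·947 + 10
43: 38837 = 43·903 + 8
47: 38837 = 47·826 + 15
53: 38837 = 53·732 + 41
59: 38837 = 59·658 + 15
61: 38837 = 61·636 + 41
67: 38837 = 67·579 + 44
71: 38837 = 71·547

71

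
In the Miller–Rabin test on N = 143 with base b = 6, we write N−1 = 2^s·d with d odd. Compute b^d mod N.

143 − 1 = 142 = 2^1 · 71, so d = 71.
6^1 ≡ 6 (mod 143)
6^2 ≡ 6^2 = 36 ≡ 36 (mod 143)
6^4 ≡ 36^2 = 1296 ≡ 9 (mod 143)
6^8 ≡ 9^2 = 81 ≡ 81 (mod 143)
6^16 ≡ 81^2 = 6561 ≡ 126 (mod 143)
6^32 ≡ 126^2 = 15876 ≡ 3 (mod 143)
6^64 ≡ 3^2 = 9 ≡ 9 (mod 143)
71 = 64 + 4 + 2 + 1 in binary powers of 2.
So 6^71 ≡ 9 · 9 · 36 · 6 ≡ 50 (mod 143).
Squaring chain: 50; never reaches −1, so base 6 is a Miller–Rabin witness that 143 is composite.

50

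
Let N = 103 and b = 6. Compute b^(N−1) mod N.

1

6^1 ≡ 6 (mod 103)
6^2 ≡ 6^2 = 36 ≡ 36 (mod 103)
6^4 ≡ 36^2 = 1296 ≡ 60 (mod 103)
6^8 ≡ 60^2 = 3600 ≡ 98 (mod 103)
6^16 ≡ 98^2 = 9604 ≡ 25 (mod 103)
6^32 ≡ 25^2 = 625 ≡ 7 (mod 103)
6^64 ≡ 7^2 = 49 ≡ 49 (mod 103)
102 = 64 + 32 + 4 + 2 in binary powers of 2.
So 6^102 ≡ 49 · 7 · 60 · 36 ≡ 1 (mod 103).
Since the result is 1, base 6 gives no evidence that 103 is composite.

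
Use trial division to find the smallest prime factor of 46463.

97

46463 is odd.
Digit sum 23, not divisible by 3.
Ends in 3: not divisible by 5.
7: 46463 = 7·6637 + 4
11: 46463 = 11·4223 + 10
13: 46463 = 13·3574 + 1
17: 46463 = 17·2733 + 2
19: 46463 = 19·2445 + 8
23: 46463 = 23·2020 + 3
29: 46463 = 29·1602 + 5
31: 46463 = 31·1498 + 25
37: 46463 = 37·1255 + 28
41: 46463 = 41·1133 + 10
43: 46463 = 43·1080 + 23
47: 46463 = 47·988 + 27
53: 46463 = 53·876 + 35
59: 46463 = 59·787 + 30
61: 46463 = 61·761 + 42
67: 46463 = 67·693 + 32
71: 46463 = 71·654 + 29
73: 46463 = 73·636 + 35
79: 46463 = 79·588 + 11
83: 46463 = 83·559 + 66
89: 46463 = 89·522 + 5
97: 46463 = 97·479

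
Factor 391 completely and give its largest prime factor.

23

391 = 17 · 23
23 is prime.
So 391 = 17 · 23; the largest prime factor is 23.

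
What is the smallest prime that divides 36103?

79

36103 is odd.
Digit sum 13, not divisible by 3.
Ends in 3: not divisible by 5.
7: 36103 = 7·5157 + 4
11: 36103 = 11·3282 + 1
13: 36103 = 13·2777 + 2
17: 36103 = 17·2123 + 12
19: 36103 = 19·1900 + 3
23: 36103 = 23·1569 + 16
29: 36103 = 29·1244 + 27
31: 36103 = 31·1164 + 19
37: 36103 = 37·975 + 28
41: 36103 = 41·880 + 23
43: 36103 = 43·839 + 26
47: 36103 = 47·768 + 7
53: 36103 = 53·681 + 10
59: 36103 = 59·611 + 54
61: 36103 = 61·591 + 52
67: 36103 = 67·538 + 57
71: 36103 = 71·508 + 35
73: 36103 = 73·494 + 41
79: 36103 = 79·457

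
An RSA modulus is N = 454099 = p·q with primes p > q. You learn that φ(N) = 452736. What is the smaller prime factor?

φ(n) = (p−1)(q−1) = n − (p+q) + 1, so p + q = 454099 − 452736 + 1 = 1364.
p and q are the roots of t² − 1364t + 454099 = 0.
Discriminant: 1364² − 4·454099 = 1860496 − 1816396 = 44100; √44100 = 210.
q = (1364 − 210)/2 = 577, p = (1364 + 210)/2 = 787.
Check: 577 · 787 = 454099.

577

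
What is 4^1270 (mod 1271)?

4^1 ≡ 4 (mod 1271)
4^2 ≡ 4^2 = 16 ≡ 16 (mod 1271)
4^4 ≡ 16^2 = 256 ≡ 256 (mod 1271)
4^8 ≡ 256^2 = 65536 ≡ 715 (mod 1271)
4^16 ≡ 715^2 = 511225 ≡ 283 (mod 1271)
4^32 ≡ 283^2 = 80089 ≡ 16 (mod 1271)
4^64 ≡ 16^2 = 256 ≡ 256 (mod 1271)
4^128 ≡ 256^2 = 65536 ≡ 715 (mod 1271)
4^256 ≡ 715^2 = 511225 ≡ 283 (mod 1271)
4^512 ≡ 283^2 = 80089 ≡ 16 (mod 1271)
4^1024 ≡ 16^2 = 256 ≡ 256 (mod 1271)
1270 = 1024 + 128 + 64 + 32 + 16 + 4 + 2 in binary powers of 2.
So 4^1270 ≡ 256 · 715 · 256 · 16 · 283 · 256 · 16 ≡ 1 (mod 1271).
Since the result is 1, base 4 gives no evidence that 1271 is composite.

1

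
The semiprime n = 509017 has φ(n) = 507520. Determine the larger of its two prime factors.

977

φ(n) = (p−1)(q−1) = n − (p+q) + 1, so p + q = 509017 − 507520 + 1 = 1498.
p and q are the roots of t² − 1498t + 509017 = 0.
Discriminant: 1498² − 4·509017 = 2244004 − 2036068 = 207936; √207936 = 456.
q = (1498 − 456)/2 = 521, p = (1498 + 456)/2 = 977.
Check: 521 · 977 = 509017.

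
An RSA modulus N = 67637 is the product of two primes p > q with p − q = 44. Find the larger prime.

Since p = q + 44, we have 67637 = q(q + 44), so q² + 44q − 67637 = 0.
Discriminant: 44² + 4·67637 = 1936 + 270548 = 272484; √272484 = 522.
q = (−44 + 522)/2 = 239, and p = q + 44 = 283.
Check: 239 · 283 = 67637.

283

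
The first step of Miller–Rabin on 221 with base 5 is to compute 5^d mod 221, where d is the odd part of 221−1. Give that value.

112

221 − 1 = 220 = 2^2 · 55, so d = 55.
5^1 ≡ 5 (mod 221)
5^2 ≡ 5^2 = 25 ≡ 25 (mod 221)
5^4 ≡ 25^2 = 625 ≡ 183 (mod 221)
5^8 ≡ 183^2 = 33489 ≡ 118 (mod 221)
5^16 ≡ 118^2 = 13924 ≡ 1 (mod 221)
5^32 ≡ 1^2 = 1 ≡ 1 (mod 221)
55 = 32 + 16 + 4 + 2 + 1 in binary powers of 2.
So 5^55 ≡ 1 · 1 · 183 · 25 · 5 ≡ 112 (mod 221).
Squaring chain: 112 → 168; never reaches −1, so base 5 is a Miller–Rabin witness that 221 is composite.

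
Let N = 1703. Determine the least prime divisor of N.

13

1703 is odd.
Digit sum 11, not divisible by 3.
Ends in 3: not divisible by 5.
7: 1703 = 7·243 + 2
11: 1703 = 11·154 + 9
13: 1703 = 13·131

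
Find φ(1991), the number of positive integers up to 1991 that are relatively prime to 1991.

1800

Factor: 1991 = 11 · 181.
φ(1991) = (11−1) · (181−1) = 10 · 180 = 1800.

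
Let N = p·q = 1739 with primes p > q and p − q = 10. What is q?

Since p = q + 10, we have 1739 = q(q + 10), so q² + 10q − 1739 = 0.
Discriminant: 10² + 4·1739 = 100 + 6956 = 7056; √7056 = 84.
q = (−10 + 84)/2 = 37, and p = q + 10 = 47.
Check: 37 · 47 = 1739.

37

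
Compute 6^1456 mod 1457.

6^1 ≡ 6 (mod 1457)
6^2 ≡ 6^2 = 36 ≡ 36 (mod 1457)
6^4 ≡ 36^2 = 1296 ≡ 1296 (mod 1457)
6^8 ≡ 1296^2 = 1679616 ≡ 1152 (mod 1457)
6^16 ≡ 1152^2 = 1327104 ≡ 1234 (mod 1457)
6^32 ≡ 1234^2 = 1522756 ≡ 191 (mod 1457)
6^64 ≡ 191^2 = 36481 ≡ 56 (mod 1457)
6^128 ≡ 56^2 = 3136 ≡ 222 (mod 1457)
6^256 ≡ 222^2 = 49284 ≡ 1203 (mod 1457)
6^512 ≡ 1203^2 = 1447209 ≡ 408 (mod 1457)
6^1024 ≡ 408^2 = 166464 ≡ 366 (mod 1457)
1456 = 1024 + 256 + 128 + 32 + 16 in binary powers of 2.
So 6^1456 ≡ 366 · 1203 · 222 · 191 · 1234 ≡ 521 (mod 1457).
Since 521 ≠ 1, base 6 is a Fermat witness: 1457 is composite.

521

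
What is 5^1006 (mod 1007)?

5^1 ≡ 5 (mod 1007)
5^2 ≡ 5^2 = 25 ≡ 25 (mod 1007)
5^4 ≡ 25^2 = 625 ≡ 625 (mod 1007)
5^8 ≡ 625^2 = 390625 ≡ 916 (mod 1007)
5^16 ≡ 916^2 = 839056 ≡ 225 (mod 1007)
5^32 ≡ 225^2 = 50625 ≡ 275 (mod 1007)
5^64 ≡ 275^2 = 75625 ≡ 100 (mod 1007)
5^128 ≡ 100^2 = 10000 ≡ 937 (mod 1007)
5^256 ≡ 937^2 = 877969 ≡ 872 (mod 1007)
5^512 ≡ 872^2 = 760384 ≡ 99 (mod 1007)
1006 = 512 + 256 + 128 + 64 + 32 + 8 + 4 + 2 in binary powers of 2.
So 5^1006 ≡ 99 · 872 · 937 · 100 · 275 · 916 · 625 · 25 ≡ 643 (mod 1007).
Since 643 ≠ 1, base 5 is a Fermat witness: 1007 is composite.

643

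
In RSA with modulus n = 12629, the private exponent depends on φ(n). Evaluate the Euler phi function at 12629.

Factor: 12629 = 73 · 173.
φ(12629) = (73−1) · (173−1) = 72 · 172 = 12384.

12384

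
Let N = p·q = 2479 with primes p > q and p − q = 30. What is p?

67

Since p = q + 30, we have 2479 = q(q + 30), so q² + 30q − 2479 = 0.
Discriminant: 30² + 4·2479 = 900 + 9916 = 10816; √10816 = 104.
q = (−30 + 104)/2 = 37, and p = q + 30 = 67.
Check: 37 · 67 = 2479.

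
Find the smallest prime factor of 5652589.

5652589 is odd.
Digit sum 40, not divisible by 3.
Ends in 9: not divisible by 5.
7: 5652589 = 7·807512 + 5
11: 5652589 = 11·513871 + 8
13: 5652589 = 13·434814 + 7
17: 5652589 = 17·332505 + 4
19: 5652589 = 19·297504 + 13
23: 5652589 = 23·245764 + 17
29: 5652589 = 29·194916 + 25
31: 5652589 = 31·182341 + 18
37: 5652589 = 37·152772 + 25
41: 5652589 = 41·137868 + 1
43: 5652589 = 43·131455 + 24
47: 5652589 = 47·120267 + 40
53: 5652589 = 53·106652 + 33
59: 5652589 = 59·95806 + 35
61: 5652589 = 61·92665 + 24
67: 5652589 = 67·84367

67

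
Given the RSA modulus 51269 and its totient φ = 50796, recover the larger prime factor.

307

φ(n) = (p−1)(q−1) = n − (p+q) + 1, so p + q = 51269 − 50796 + 1 = 474.
p and q are the roots of t² − 474t + 51269 = 0.
Discriminant: 474² − 4·51269 = 224676 − 205076 = 19600; √19600 = 140.
q = (474 − 140)/2 = 167, p = (474 + 140)/2 = 307.
Check: 167 · 307 = 51269.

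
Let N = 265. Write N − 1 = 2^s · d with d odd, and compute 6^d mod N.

96

265 − 1 = 264 = 2^3 · 33, so d = 33.
6^1 ≡ 6 (mod 265)
6^2 ≡ 6^2 = 36 ≡ 36 (mod 265)
6^4 ≡ 36^2 = 1296 ≡ 236 (mod 265)
6^8 ≡ 236^2 = 55696 ≡ 46 (mod 265)
6^16 ≡ 46^2 = 2116 ≡ 261 (mod 265)
6^32 ≡ 261^2 = 68121 ≡ 16 (mod 265)
33 = 32 + 1 in binary powers of 2.
So 6^33 ≡ 16 · 6 ≡ 96 (mod 265).
Squaring chain: 96 → 206 → 36; never reaches −1, so base 6 is a Miller–Rabin witness that 265 is composite.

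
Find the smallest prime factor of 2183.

2183 is odd.
Digit sum 14, not divisible by 3.
Ends in 3: not divisible by 5.
7: 2183 = 7·311 + 6
11: 2183 = 11·198 + 5
13: 2183 = 13·167 + 12
17: 2183 = 17·128 + 7
19: 2183 = 19·114 + 17
23: 2183 = 23·94 + 21
29: 2183 = 29·75 + 8
31: 2183 = 31·70 + 13
37: 2183 = 37·59

37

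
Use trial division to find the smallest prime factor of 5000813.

67

5000813 is odd.
Digit sum 17, not divisible by 3.
Ends in 3: not divisible by 5.
7: 5000813 = 7·714401 + 6
11: 5000813 = 11·454619 + 4
13: 5000813 = 13·384677 + 12
17: 5000813 = 17·294165 + 8
19: 5000813 = 19·263200 + 13
23: 5000813 = 23·217426 + 15
29: 5000813 = 29·172441 + 24
31: 5000813 = 31·161316 + 17
37: 5000813 = 37·135157 + 4
41: 5000813 = 41·121971 + 2
43: 5000813 = 43·116297 + 42
47: 5000813 = 47·106400 + 13
53: 5000813 = 53·94354 + 51
59: 5000813 = 59·84759 + 32
61: 5000813 = 61·81980 + 33
67: 5000813 = 67·74639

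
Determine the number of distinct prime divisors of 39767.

4

39767 = 7 · 5681
5681 = 13 · 437
437 = 19 · 23
39767 = 7 · 13 · 19 · 23, which has 4 distinct prime factors.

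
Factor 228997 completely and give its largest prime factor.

89

228997 = 31 · 7387
7387 = 83 · 89
89 is prime.
So 228997 = 31 · 83 · 89; the largest prime factor is 89.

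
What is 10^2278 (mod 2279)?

152

10^1 ≡ 10 (mod 2279)
10^2 ≡ 10^2 = 100 ≡ 100 (mod 2279)
10^4 ≡ 100^2 = 10000 ≡ 884 (mod 2279)
10^8 ≡ 884^2 = 781456 ≡ 2038 (mod 2279)
10^16 ≡ 2038^2 = 4153444 ≡ 1106 (mod 2279)
10^32 ≡ 1106^2 = 1223236 ≡ 1692 (mod 2279)
10^64 ≡ 1692^2 = 2862864 ≡ 440 (mod 2279)
10^128 ≡ 440^2 = 193600 ≡ 2164 (mod 2279)
10^256 ≡ 2164^2 = 4682896 ≡ 1830 (mod 2279)
10^512 ≡ 1830^2 = 3348900 ≡ 1049 (mod 2279)
10^1024 ≡ 1049^2 = 1100401 ≡ 1923 (mod 2279)
10^2048 ≡ 1923^2 = 3697929 ≡ 1391 (mod 2279)
2278 = 2048 + 128 + 64 + 32 + 4 + 2 in binary powers of 2.
So 10^2278 ≡ 1391 · 2164 · 440 · 1692 · 884 · 100 ≡ 152 (mod 2279).
Since 152 ≠ 1, base 10 is a Fermat witness: 2279 is composite.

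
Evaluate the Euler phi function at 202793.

Factor: 202793 = 17 · 79 · 151.
φ(202793) = (17−1) · (79−1) · (151−1) = 16 · 78 · 150 = 187200.

187200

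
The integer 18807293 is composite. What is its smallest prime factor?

18807293 is odd.
Digit sum 38, not divisible by 3.
Ends in 3: not divisible by 5.
7: 18807293 = 7·2686756 + 1
11: 18807293 = 11·1709753 + 10
13: 18807293 = 13·1446714 + 11
17: 18807293 = 17·1106311 + 6
19: 18807293 = 19·989857 + 10
23: 18807293 = 23·817708 + 9
29: 18807293 = 29·648527 + 10
31: 18807293 = 31·606686 + 27
37: 18807293 = 37·508305 + 8
41: 18807293 = 41·458714 + 19
43: 18807293 = 43·437378 + 39
47: 18807293 = 47·400155 + 8
53: 18807293 = 53·354854 + 31
59: 18807293 = 59·318767 + 40
61: 18807293 = 61·308316 + 17
67: 18807293 = 67·280705 + 58
71: 18807293 = 71·264891 + 32
73: 18807293 = 73·257634 + 11
79: 18807293 = 79·238067

79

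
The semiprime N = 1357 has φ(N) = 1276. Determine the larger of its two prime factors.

59

φ(n) = (p−1)(q−1) = n − (p+q) + 1, so p + q = 1357 − 1276 + 1 = 82.
p and q are the roots of t² − 82t + 1357 = 0.
Discriminant: 82² − 4·1357 = 6724 − 5428 = 1296; √1296 = 36.
q = (82 − 36)/2 = 23, p = (82 + 36)/2 = 59.
Check: 23 · 59 = 1357.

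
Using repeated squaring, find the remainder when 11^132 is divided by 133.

11^1 ≡ 11 (mod 133)
11^2 ≡ 11^2 = 121 ≡ 121 (mod 133)
11^4 ≡ 121^2 = 14641 ≡ 11 (mod 133)
11^8 ≡ 11^2 = 121 ≡ 121 (mod 133)
11^16 ≡ 121^2 = 14641 ≡ 11 (mod 133)
11^32 ≡ 11^2 = 121 ≡ 121 (mod 133)
11^64 ≡ 121^2 = 14641 ≡ 11 (mod 133)
11^128 ≡ 11^2 = 121 ≡ 121 (mod 133)
132 = 128 + 4 in binary powers of 2.
So 11^132 ≡ 121 · 11 ≡ 1 (mod 133).
Since the result is 1, base 11 gives no evidence that 133 is composite.

1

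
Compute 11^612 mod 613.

1

11^1 ≡ 11 (mod 613)
11^2 ≡ 11^2 = 121 ≡ 121 (mod 613)
11^4 ≡ 121^2 = 14641 ≡ 542 (mod 613)
11^8 ≡ 542^2 = 293764 ≡ 137 (mod 613)
11^16 ≡ 137^2 = 18769 ≡ 379 (mod 613)
11^32 ≡ 379^2 = 143641 ≡ 199 (mod 613)
11^64 ≡ 199^2 = 39601 ≡ 369 (mod 613)
11^128 ≡ 369^2 = 136161 ≡ 75 (mod 613)
11^256 ≡ 75^2 = 5625 ≡ 108 (mod 613)
11^512 ≡ 108^2 = 11664 ≡ 17 (mod 613)
612 = 512 + 64 + 32 + 4 in binary powers of 2.
So 11^612 ≡ 17 · 369 · 199 · 542 ≡ 1 (mod 613).
Since the result is 1, base 11 gives no evidence that 613 is composite.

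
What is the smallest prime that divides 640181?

31

640181 is odd.
Digit sum 20, not divisible by 3.
Ends in 1: not divisible by 5.
7: 640181 = 7·91454 + 3
11: 640181 = 11·58198 + 3
13: 640181 = 13·49244 + 9
17: 640181 = 17·37657 + 12
19: 640181 = 19·33693 + 14
23: 640181 = 23·27833 + 22
29: 640181 = 29·22075 + 6
31: 640181 = 31·20651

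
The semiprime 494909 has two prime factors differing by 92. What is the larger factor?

Since p = q + 92, we have 494909 = q(q + 92), so q² + 92q − 494909 = 0.
Discriminant: 92² + 4·494909 = 8464 + 1979636 = 1988100; √1988100 = 1410.
q = (−92 + 1410)/2 = 659, and p = q + 92 = 751.
Check: 659 · 751 = 494909.

751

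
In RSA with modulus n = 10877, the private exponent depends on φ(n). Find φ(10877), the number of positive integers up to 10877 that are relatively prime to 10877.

10656

Factor: 10877 = 73 · 149.
φ(10877) = (73−1) · (149−1) = 72 · 148 = 10656.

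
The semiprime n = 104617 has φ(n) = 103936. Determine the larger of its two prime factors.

449

φ(n) = (p−1)(q−1) = n − (p+q) + 1, so p + q = 104617 − 103936 + 1 = 682.
p and q are the roots of t² − 682t + 104617 = 0.
Discriminant: 682² − 4·104617 = 465124 − 418468 = 46656; √46656 = 216.
q = (682 − 216)/2 = 233, p = (682 + 216)/2 = 449.
Check: 233 · 449 = 104617.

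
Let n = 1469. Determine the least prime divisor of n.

13

1469 is odd.
Digit sum 20, not divisible by 3.
Ends in 9: not divisible by 5.
7: 1469 = 7·209 + 6
11: 1469 = 11·133 + 6
13: 1469 = 13·113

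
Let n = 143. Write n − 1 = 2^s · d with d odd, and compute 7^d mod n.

143 − 1 = 142 = 2^1 · 71, so d = 71.
7^1 ≡ 7 (mod 143)
7^2 ≡ 7^2 = 49 ≡ 49 (mod 143)
7^4 ≡ 49^2 = 2401 ≡ 113 (mod 143)
7^8 ≡ 113^2 = 12769 ≡ 42 (mod 143)
7^16 ≡ 42^2 = 1764 ≡ 48 (mod 143)
7^32 ≡ 48^2 = 2304 ≡ 16 (mod 143)
7^64 ≡ 16^2 = 256 ≡ 113 (mod 143)
71 = 64 + 4 + 2 + 1 in binary powers of 2.
So 7^71 ≡ 113 · 113 · 49 · 7 ≡ 106 (mod 143).
Squaring chain: 106; never reaches −1, so base 7 is a Miller–Rabin witness that 143 is composite.

106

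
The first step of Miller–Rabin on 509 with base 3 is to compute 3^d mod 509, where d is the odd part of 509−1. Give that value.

301

509 − 1 = 508 = 2^2 · 127, so d = 127.
3^1 ≡ 3 (mod 509)
3^2 ≡ 3^2 = 9 ≡ 9 (mod 509)
3^4 ≡ 9^2 = 81 ≡ 81 (mod 509)
3^8 ≡ 81^2 = 6561 ≡ 453 (mod 509)
3^16 ≡ 453^2 = 205209 ≡ 82 (mod 509)
3^32 ≡ 82^2 = 6724 ≡ 107 (mod 509)
3^64 ≡ 107^2 = 11449 ≡ 251 (mod 509)
127 = 64 + 32 + 16 + 8 + 4 + 2 + 1 in binary powers of 2.
So 3^127 ≡ 251 · 107 · 82 · 453 · 81 · 9 · 3 ≡ 301 (mod 509).
Squaring chain: 301 → 508; reaches −1, so base 3 does not prove 509 composite.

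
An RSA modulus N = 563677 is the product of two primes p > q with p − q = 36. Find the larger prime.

769

Since p = q + 36, we have 563677 = q(q + 36), so q² + 36q − 563677 = 0.
Discriminant: 36² + 4·563677 = 1296 + 2254708 = 2256004; √2256004 = 1502.
q = (−36 + 1502)/2 = 733, and p = q + 36 = 769.
Check: 733 · 769 = 563677.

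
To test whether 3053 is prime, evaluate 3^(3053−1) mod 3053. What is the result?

909

3^1 ≡ 3 (mod 3053)
3^2 ≡ 3^2 = 9 ≡ 9 (mod 3053)
3^4 ≡ 9^2 = 81 ≡ 81 (mod 3053)
3^8 ≡ 81^2 = 6561 ≡ 455 (mod 3053)
3^16 ≡ 455^2 = 207025 ≡ 2474 (mod 3053)
3^32 ≡ 2474^2 = 6120676 ≡ 2464 (mod 3053)
3^64 ≡ 2464^2 = 6071296 ≡ 1932 (mod 3053)
3^128 ≡ 1932^2 = 3732624 ≡ 1858 (mod 3053)
3^256 ≡ 1858^2 = 3452164 ≡ 2274 (mod 3053)
3^512 ≡ 2274^2 = 5171076 ≡ 2347 (mod 3053)
3^1024 ≡ 2347^2 = 5508409 ≡ 797 (mod 3053)
3^2048 ≡ 797^2 = 635209 ≡ 185 (mod 3053)
3052 = 2048 + 512 + 256 + 128 + 64 + 32 + 8 + 4 in binary powers of 2.
So 3^3052 ≡ 185 · 2347 · 2274 · 1858 · 1932 · 2464 · 455 · 81 ≡ 909 (mod 3053).
Since 909 ≠ 1, base 3 is a Fermat witness: 3053 is composite.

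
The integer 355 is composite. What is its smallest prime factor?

355 is odd.
Digit sum 13, not divisible by 3.
Ends in 5: divisible by 5.

5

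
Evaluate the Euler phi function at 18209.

Factor: 18209 = 131 · 139.
φ(18209) = (131−1) · (139−1) = 130 · 138 = 17940.

17940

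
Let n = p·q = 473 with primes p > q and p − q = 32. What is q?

11

Since p = q + 32, we have 473 = q(q + 32), so q² + 32q − 473 = 0.
Discriminant: 32² + 4·473 = 1024 + 1892 = 2916; √2916 = 54.
q = (−32 + 54)/2 = 11, and p = q + 32 = 43.
Check: 11 · 43 = 473.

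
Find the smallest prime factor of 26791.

73

26791 is odd.
Digit sum 25, not divisible by 3.
Ends in 1: not divisible by 5.
7: 26791 = 7·3827 + 2
11: 26791 = 11·2435 + 6
13: 26791 = 13·2060 + 11
17: 26791 = 17·1575 + 16
19: 26791 = 19·1410 + 1
23: 26791 = 23·1164 + 19
29: 26791 = 29·923 + 24
31: 26791 = 31·864 + 7
37: 26791 = 37·724 + 3
41: 26791 = 41·653 + 18
43: 26791 = 43·623 + 2
47: 26791 = 47·570 + 1
53: 26791 = 53·505 + 26
59: 26791 = 59·454 + 5
61: 26791 = 61·439 + 12
67: 26791 = 67·399 + 58
71: 26791 = 71·377 + 24
73: 26791 = 73·367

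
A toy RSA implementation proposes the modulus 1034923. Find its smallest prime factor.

1034923 is odd.
Digit sum 22, not divisible by 3.
Ends in 3: not divisible by 5.
7: 1034923 = 7·147846 + 1
11: 1034923 = 11·94083 + 10
13: 1034923 = 13·79609 + 6
17: 1034923 = 17·60877 + 14
19: 1034923 = 19·54469 + 12
23: 1034923 = 23·44996 + 15
29: 1034923 = 29·35687

29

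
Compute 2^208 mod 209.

36

2^1 ≡ 2 (mod 209)
2^2 ≡ 2^2 = 4 ≡ 4 (mod 209)
2^4 ≡ 4^2 = 16 ≡ 16 (mod 209)
2^8 ≡ 16^2 = 256 ≡ 47 (mod 209)
2^16 ≡ 47^2 = 2209 ≡ 119 (mod 209)
2^32 ≡ 119^2 = 14161 ≡ 158 (mod 209)
2^64 ≡ 158^2 = 24964 ≡ 93 (mod 209)
2^128 ≡ 93^2 = 8649 ≡ 80 (mod 209)
208 = 128 + 64 + 16 in binary powers of 2.
So 2^208 ≡ 80 · 93 · 119 ≡ 36 (mod 209).
Since 36 ≠ 1, base 2 is a Fermat witness: 209 is composite.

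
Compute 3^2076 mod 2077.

1938

3^1 ≡ 3 (mod 2077)
3^2 ≡ 3^2 = 9 ≡ 9 (mod 2077)
3^4 ≡ 9^2 = 81 ≡ 81 (mod 2077)
3^8 ≡ 81^2 = 6561 ≡ 330 (mod 2077)
3^16 ≡ 330^2 = 108900 ≡ 896 (mod 2077)
3^32 ≡ 896^2 = 802816 ≡ 1094 (mod 2077)
3^64 ≡ 1094^2 = 1196836 ≡ 484 (mod 2077)
3^128 ≡ 484^2 = 234256 ≡ 1632 (mod 2077)
3^256 ≡ 1632^2 = 2663424 ≡ 710 (mod 2077)
3^512 ≡ 710^2 = 504100 ≡ 1466 (mod 2077)
3^1024 ≡ 1466^2 = 2149156 ≡ 1538 (mod 2077)
3^2048 ≡ 1538^2 = 2365444 ≡ 1818 (mod 2077)
2076 = 2048 + 16 + 8 + 4 in binary powers of 2.
So 3^2076 ≡ 1818 · 896 · 330 · 81 ≡ 1938 (mod 2077).
Since 1938 ≠ 1, base 3 is a Fermat witness: 2077 is composite.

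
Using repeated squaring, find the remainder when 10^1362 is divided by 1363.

10^1 ≡ 10 (mod 1363)
10^2 ≡ 10^2 = 100 ≡ 100 (mod 1363)
10^4 ≡ 100^2 = 10000 ≡ 459 (mod 1363)
10^8 ≡ 459^2 = 210681 ≡ 779 (mod 1363)
10^16 ≡ 779^2 = 606841 ≡ 306 (mod 1363)
10^32 ≡ 306^2 = 93636 ≡ 952 (mod 1363)
10^64 ≡ 952^2 = 906304 ≡ 1272 (mod 1363)
10^128 ≡ 1272^2 = 1617984 ≡ 103 (mod 1363)
10^256 ≡ 103^2 = 10609 ≡ 1068 (mod 1363)
10^512 ≡ 1068^2 = 1140624 ≡ 1156 (mod 1363)
10^1024 ≡ 1156^2 = 1336336 ≡ 596 (mod 1363)
1362 = 1024 + 256 + 64 + 16 + 2 in binary powers of 2.
So 10^1362 ≡ 596 · 1068 · 1272 · 306 · 100 ≡ 63 (mod 1363).
Since 63 ≠ 1, base 10 is a Fermat witness: 1363 is composite.

63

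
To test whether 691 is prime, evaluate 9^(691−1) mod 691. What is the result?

1

9^1 ≡ 9 (mod 691)
9^2 ≡ 9^2 = 81 ≡ 81 (mod 691)
9^4 ≡ 81^2 = 6561 ≡ 342 (mod 691)
9^8 ≡ 342^2 = 116964 ≡ 185 (mod 691)
9^16 ≡ 185^2 = 34225 ≡ 366 (mod 691)
9^32 ≡ 366^2 = 133956 ≡ 593 (mod 691)
9^64 ≡ 593^2 = 351649 ≡ 621 (mod 691)
9^128 ≡ 621^2 = 385641 ≡ 63 (mod 691)
9^256 ≡ 63^2 = 3969 ≡ 514 (mod 691)
9^512 ≡ 514^2 = 264196 ≡ 234 (mod 691)
690 = 512 + 128 + 32 + 16 + 2 in binary powers of 2.
So 9^690 ≡ 234 · 63 · 593 · 366 · 81 ≡ 1 (mod 691).
Since the result is 1, base 9 gives no evidence that 691 is composite.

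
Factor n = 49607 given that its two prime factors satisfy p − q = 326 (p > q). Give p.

439

Since p = q + 326, we have 49607 = q(q + 326), so q² + 326q − 49607 = 0.
Discriminant: 326² + 4·49607 = 106276 + 198428 = 304704; √304704 = 552.
q = (−326 + 552)/2 = 113, and p = q + 326 = 439.
Check: 113 · 439 = 49607.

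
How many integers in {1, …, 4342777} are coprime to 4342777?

4262544

Factor: 4342777 = 139 · 157 · 199.
φ(4342777) = (139−1) · (157−1) · (199−1) = 138 · 156 · 198 = 4262544.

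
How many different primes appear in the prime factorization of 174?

174 = 2 · 87
87 = 3 · 29
174 = 2 · 3 · 29, which has 3 distinct prime factors.

3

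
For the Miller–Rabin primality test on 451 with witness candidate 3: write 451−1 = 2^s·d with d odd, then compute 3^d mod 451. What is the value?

331

451 − 1 = 450 = 2^1 · 225, so d = 225.
3^1 ≡ 3 (mod 451)
3^2 ≡ 3^2 = 9 ≡ 9 (mod 451)
3^4 ≡ 9^2 = 81 ≡ 81 (mod 451)
3^8 ≡ 81^2 = 6561 ≡ 247 (mod 451)
3^16 ≡ 247^2 = 61009 ≡ 124 (mod 451)
3^32 ≡ 124^2 = 15376 ≡ 42 (mod 451)
3^64 ≡ 42^2 = 1764 ≡ 411 (mod 451)
3^128 ≡ 411^2 = 168921 ≡ 247 (mod 451)
225 = 128 + 64 + 32 + 1 in binary powers of 2.
So 3^225 ≡ 247 · 411 · 42 · 3 ≡ 331 (mod 451).
Squaring chain: 331; never reaches −1, so base 3 is a Miller–Rabin witness that 451 is composite.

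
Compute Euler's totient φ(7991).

7800

Factor: 7991 = 61 · 131.
φ(7991) = (61−1) · (131−1) = 60 · 130 = 7800.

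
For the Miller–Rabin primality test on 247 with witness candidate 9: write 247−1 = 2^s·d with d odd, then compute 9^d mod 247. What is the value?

144

247 − 1 = 246 = 2^1 · 123, so d = 123.
9^1 ≡ 9 (mod 247)
9^2 ≡ 9^2 = 81 ≡ 81 (mod 247)
9^4 ≡ 81^2 = 6561 ≡ 139 (mod 247)
9^8 ≡ 139^2 = 19321 ≡ 55 (mod 247)
9^16 ≡ 55^2 = 3025 ≡ 61 (mod 247)
9^32 ≡ 61^2 = 3721 ≡ 16 (mod 247)
9^64 ≡ 16^2 = 256 ≡ 9 (mod 247)
123 = 64 + 32 + 16 + 8 + 2 + 1 in binary powers of 2.
So 9^123 ≡ 9 · 16 · 61 · 55 · 81 · 9 ≡ 144 (mod 247).
Squaring chain: 144; never reaches −1, so base 9 is a Miller–Rabin witness that 247 is composite.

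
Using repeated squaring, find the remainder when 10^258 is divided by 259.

10^1 ≡ 10 (mod 259)
10^2 ≡ 10^2 = 100 ≡ 100 (mod 259)
10^4 ≡ 100^2 = 10000 ≡ 158 (mod 259)
10^8 ≡ 158^2 = 24964 ≡ 100 (mod 259)
10^16 ≡ 100^2 = 10000 ≡ 158 (mod 259)
10^32 ≡ 158^2 = 24964 ≡ 100 (mod 259)
10^64 ≡ 100^2 = 10000 ≡ 158 (mod 259)
10^128 ≡ 158^2 = 24964 ≡ 100 (mod 259)
10^256 ≡ 100^2 = 10000 ≡ 158 (mod 259)
258 = 256 + 2 in binary powers of 2.
So 10^258 ≡ 158 · 100 ≡ 1 (mod 259).
Since the result is 1, base 10 gives no evidence that 259 is composite.

1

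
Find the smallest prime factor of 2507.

2507 is odd.
Digit sum 14, not divisible by 3.
Ends in 7: not divisible by 5.
7: 2507 = 7·358 + 1
11: 2507 = 11·227 + 10
13: 2507 = 13·192 + 11
17: 2507 = 17·147 + 8
19: 2507 = 19·131 + 18
23: 2507 = 23·109

23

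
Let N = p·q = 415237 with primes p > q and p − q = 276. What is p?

Since p = q + 276, we have 415237 = q(q + 276), so q² + 276q − 415237 = 0.
Discriminant: 276² + 4·415237 = 76176 + 1660948 = 1737124; √1737124 = 1318.
q = (−276 + 1318)/2 = 521, and p = q + 276 = 797.
Check: 521 · 797 = 415237.

797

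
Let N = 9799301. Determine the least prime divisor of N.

73

9799301 is odd.
Digit sum 38, not divisible by 3.
Ends in 1: not divisible by 5.
7: 9799301 = 7·1399900 + 1
11: 9799301 = 11·890845 + 6
13: 9799301 = 13·753792 + 5
17: 9799301 = 17·576429 + 8
19: 9799301 = 19·515752 + 13
23: 9799301 = 23·426056 + 13
29: 9799301 = 29·337906 + 27
31: 9799301 = 31·316106 + 15
37: 9799301 = 37·264845 + 36
41: 9799301 = 41·239007 + 14
43: 9799301 = 43·227890 + 31
47: 9799301 = 47·208495 + 36
53: 9799301 = 53·184892 + 25
59: 9799301 = 59·166089 + 50
61: 9799301 = 61·160644 + 17
67: 9799301 = 67·146258 + 15
71: 9799301 = 71·138018 + 23
73: 9799301 = 73·134237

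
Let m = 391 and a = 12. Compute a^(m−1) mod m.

87

12^1 ≡ 12 (mod 391)
12^2 ≡ 12^2 = 144 ≡ 144 (mod 391)
12^4 ≡ 144^2 = 20736 ≡ 13 (mod 391)
12^8 ≡ 13^2 = 169 ≡ 169 (mod 391)
12^16 ≡ 169^2 = 28561 ≡ 18 (mod 391)
12^32 ≡ 18^2 = 324 ≡ 324 (mod 391)
12^64 ≡ 324^2 = 104976 ≡ 188 (mod 391)
12^128 ≡ 188^2 = 35344 ≡ 154 (mod 391)
12^256 ≡ 154^2 = 23716 ≡ 256 (mod 391)
390 = 256 + 128 + 4 + 2 in binary powers of 2.
So 12^390 ≡ 256 · 154 · 13 · 144 ≡ 87 (mod 391).
Since 87 ≠ 1, base 12 is a Fermat witness: 391 is composite.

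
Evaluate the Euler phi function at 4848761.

4762800

Factor: 4848761 = 151 · 163 · 197.
φ(4848761) = (151−1) · (163−1) · (197−1) = 150 · 162 · 196 = 4762800.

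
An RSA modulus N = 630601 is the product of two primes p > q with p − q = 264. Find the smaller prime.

673

Since p = q + 264, we have 630601 = q(q + 264), so q² + 264q − 630601 = 0.
Discriminant: 264² + 4·630601 = 69696 + 2522404 = 2592100; √2592100 = 1610.
q = (−264 + 1610)/2 = 673, and p = q + 264 = 937.
Check: 673 · 937 = 630601.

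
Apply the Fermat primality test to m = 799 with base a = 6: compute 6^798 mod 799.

6^1 ≡ 6 (mod 799)
6^2 ≡ 6^2 = 36 ≡ 36 (mod 799)
6^4 ≡ 36^2 = 1296 ≡ 497 (mod 799)
6^8 ≡ 497^2 = 247009 ≡ 118 (mod 799)
6^16 ≡ 118^2 = 13924 ≡ 341 (mod 799)
6^32 ≡ 341^2 = 116281 ≡ 426 (mod 799)
6^64 ≡ 426^2 = 181476 ≡ 103 (mod 799)
6^128 ≡ 103^2 = 10609 ≡ 222 (mod 799)
6^256 ≡ 222^2 = 49284 ≡ 545 (mod 799)
6^512 ≡ 545^2 = 297025 ≡ 596 (mod 799)
798 = 512 + 256 + 16 + 8 + 4 + 2 in binary powers of 2.
So 6^798 ≡ 596 · 545 · 341 · 118 · 497 · 36 ≡ 247 (mod 799).
Since 247 ≠ 1, base 6 is a Fermat witness: 799 is composite.

247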